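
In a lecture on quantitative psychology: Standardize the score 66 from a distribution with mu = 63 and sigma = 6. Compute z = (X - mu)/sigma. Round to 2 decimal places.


z = (X - mu) / sigma
= (66 - 63) / 6
= 3 / 6
= 0.50


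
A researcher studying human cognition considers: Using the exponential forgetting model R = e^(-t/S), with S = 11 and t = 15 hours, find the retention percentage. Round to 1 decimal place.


R = e^(-t/S)
-t/S = -15/11 = -1.363636
R = e^(-1.363636) = 0.255729
Percentage = 0.255729 * 100
= 25.6


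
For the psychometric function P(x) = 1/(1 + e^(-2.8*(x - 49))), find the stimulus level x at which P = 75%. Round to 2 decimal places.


At P = 0.75: 0.75 = 1/(1 + e^(-k*(x-x0)))
Solving: e^(-k*(x-x0)) = 1/3
x = x0 + ln(3)/k
ln(3) = 1.0986
x = 49 + 1.0986/2.8
= 49 + 0.3924
= 49.39


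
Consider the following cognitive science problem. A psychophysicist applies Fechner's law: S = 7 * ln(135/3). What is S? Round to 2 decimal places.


S = 7 * ln(135/3)
I/I0 = 45.0
ln(45.0) = 3.8067
S = 7 * 3.8067
= 26.65


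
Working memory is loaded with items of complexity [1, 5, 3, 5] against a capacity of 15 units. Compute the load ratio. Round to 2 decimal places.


Total complexity = 1 + 5 + 3 + 5 = 14
Load = total / capacity = 14 / 15
= 0.93


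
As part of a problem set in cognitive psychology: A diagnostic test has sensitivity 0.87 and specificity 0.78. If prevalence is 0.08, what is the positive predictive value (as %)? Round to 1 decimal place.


PPV = (sens * prev) / (sens * prev + (1-spec) * (1-prev))
Numerator = 0.87 * 0.08 = 0.0696
P(positive and no disease) = (1 - spec) * (1 - prev) = (1 - 0.78) * (1 - 0.08) = 0.2024
Denominator = 0.0696 + 0.2024 = 0.272
PPV = 0.0696 / 0.272 = 0.255882
As percentage = 25.6


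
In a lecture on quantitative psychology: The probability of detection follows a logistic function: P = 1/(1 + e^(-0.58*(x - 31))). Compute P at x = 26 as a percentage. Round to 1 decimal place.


P(x) = 1/(1 + e^(-0.58*(26 - 31)))
Exponent = -0.58 * -5 = 2.9
e^(2.9) = 18.174145
P = 1/(1 + 18.174145) = 0.052154
Percentage = 5.2


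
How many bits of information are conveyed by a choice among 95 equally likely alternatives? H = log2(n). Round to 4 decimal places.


H = log2(n)
H = log2(95)
= 6.5699


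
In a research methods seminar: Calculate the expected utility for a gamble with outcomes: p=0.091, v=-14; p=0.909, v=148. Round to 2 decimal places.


EU = sum(p_i * v_i)
0.091 * -14 = -1.274
0.909 * 148 = 134.532
EU = -1.274 + 134.532
= 133.26


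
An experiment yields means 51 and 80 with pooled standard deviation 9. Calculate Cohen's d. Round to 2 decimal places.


Cohen's d = (M1 - M2) / S_pooled
= (51 - 80) / 9
= -29 / 9
= -3.22


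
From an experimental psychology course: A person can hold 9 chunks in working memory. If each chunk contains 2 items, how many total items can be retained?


Total items = chunks * items_per_chunk
= 9 * 2
= 18


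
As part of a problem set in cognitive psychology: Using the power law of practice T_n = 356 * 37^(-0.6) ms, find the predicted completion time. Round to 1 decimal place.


T_n = 356 * 37^(-0.6)
37^(-0.6) = 0.114572
T_n = 356 * 0.114572
= 40.8 ms


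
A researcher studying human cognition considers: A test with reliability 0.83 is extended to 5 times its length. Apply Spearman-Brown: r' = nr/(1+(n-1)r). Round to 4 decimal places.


r_new = n*r / (1 + (n-1)*r)
Numerator = 5 * 0.83 = 4.15
Denominator = 1 + 4 * 0.83 = 4.32
r_new = 4.15 / 4.32
= 0.9606


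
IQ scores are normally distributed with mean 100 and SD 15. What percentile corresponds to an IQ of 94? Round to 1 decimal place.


z = (IQ - mean) / SD
z = (94 - 100) / 15 = -0.4
Percentile = Phi(-0.4) * 100
Phi(-0.4) = 0.344578
= 34.5


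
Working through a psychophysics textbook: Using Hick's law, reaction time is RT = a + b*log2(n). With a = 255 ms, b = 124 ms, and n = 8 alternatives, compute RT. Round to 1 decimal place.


RT = 255 + 124 * log2(8)
log2(8) = 3.0
RT = 255 + 124 * 3.0
= 255 + 372.0
= 627.0 ms


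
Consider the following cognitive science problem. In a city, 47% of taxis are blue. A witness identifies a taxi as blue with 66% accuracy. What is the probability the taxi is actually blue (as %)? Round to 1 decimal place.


P(blue | says blue) = P(says blue | blue)*P(blue) / [P(says blue | blue)*P(blue) + P(says blue | not blue)*P(not blue)]
Numerator = 0.66 * 0.47 = 0.3102
False identification = 0.34 * 0.53 = 0.1802
P = 0.3102 / (0.3102 + 0.1802)
= 0.3102 / 0.4904
As percentage = 63.3


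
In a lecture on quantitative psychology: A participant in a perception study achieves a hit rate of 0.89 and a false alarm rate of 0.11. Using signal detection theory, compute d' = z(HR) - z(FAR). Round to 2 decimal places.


d' = z(HR) - z(FAR)
z(0.89) = 1.2265
z(0.11) = -1.2265
d' = 1.2265 - -1.2265
= 2.45


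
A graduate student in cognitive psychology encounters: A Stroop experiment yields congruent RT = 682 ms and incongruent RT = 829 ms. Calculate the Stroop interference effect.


Stroop effect = RT(incongruent) - RT(congruent)
= 829 - 682
= 147 ms


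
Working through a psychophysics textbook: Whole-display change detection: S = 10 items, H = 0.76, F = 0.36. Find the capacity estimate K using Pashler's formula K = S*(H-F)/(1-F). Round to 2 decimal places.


K = S * (H - F) / (1 - F)
H - F = 0.4
1 - F = 0.64
K = 10 * 0.4 / 0.64
= 6.25


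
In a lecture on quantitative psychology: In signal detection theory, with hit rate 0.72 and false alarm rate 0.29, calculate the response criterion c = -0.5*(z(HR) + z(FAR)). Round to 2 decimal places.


c = -0.5 * (z(HR) + z(FAR))
z(0.72) = 0.5828
z(0.29) = -0.5534
c = -0.5 * (0.5828 + -0.5534)
= -0.5 * 0.0294
= -0.01


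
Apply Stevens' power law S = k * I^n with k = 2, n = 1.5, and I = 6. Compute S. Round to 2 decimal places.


S = 2 * 6^1.5
6^1.5 = 14.6969
S = 2 * 14.6969
= 29.39


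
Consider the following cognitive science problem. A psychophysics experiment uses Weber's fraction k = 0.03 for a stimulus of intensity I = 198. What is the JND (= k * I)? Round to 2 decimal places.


JND = k * I
JND = 0.03 * 198
= 5.94


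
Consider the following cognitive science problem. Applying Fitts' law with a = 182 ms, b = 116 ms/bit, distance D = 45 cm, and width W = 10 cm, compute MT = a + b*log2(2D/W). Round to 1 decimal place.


MT = 182 + 116 * log2(2*45/10)
2D/W = 9.0
log2(9.0) = 3.1699
MT = 182 + 116 * 3.1699
= 549.7 ms


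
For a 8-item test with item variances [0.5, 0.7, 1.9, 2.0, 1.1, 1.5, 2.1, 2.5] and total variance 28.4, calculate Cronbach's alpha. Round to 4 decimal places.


alpha = (k/(k-1)) * (1 - sum(s_i^2)/s_total^2)
sum(item variances) = 12.3
k/(k-1) = 8/7 = 1.142857
1 - 12.3/28.4 = 1 - 0.433099 = 0.566901
alpha = 1.142857 * 0.566901
= 0.6479


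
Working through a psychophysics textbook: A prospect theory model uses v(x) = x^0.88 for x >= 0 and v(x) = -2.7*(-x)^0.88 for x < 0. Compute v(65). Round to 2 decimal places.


Since x = 65 >= 0, use v(x) = x^0.88
65^0.88 = 39.388
v(65) = 39.39


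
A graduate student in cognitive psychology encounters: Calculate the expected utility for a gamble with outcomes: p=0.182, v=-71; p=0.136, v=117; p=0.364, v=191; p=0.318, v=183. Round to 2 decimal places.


EU = sum(p_i * v_i)
0.182 * -71 = -12.922
0.136 * 117 = 15.912
0.364 * 191 = 69.524
0.318 * 183 = 58.194
EU = -12.922 + 15.912 + 69.524 + 58.194
= 130.71


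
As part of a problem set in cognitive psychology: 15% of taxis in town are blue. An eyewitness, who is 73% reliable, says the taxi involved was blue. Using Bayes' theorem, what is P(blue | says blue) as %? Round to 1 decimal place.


P(blue | says blue) = P(says blue | blue)*P(blue) / [P(says blue | blue)*P(blue) + P(says blue | not blue)*P(not blue)]
Numerator = 0.73 * 0.15 = 0.1095
False identification = 0.27 * 0.85 = 0.2295
P = 0.1095 / (0.1095 + 0.2295)
= 0.1095 / 0.339
As percentage = 32.3


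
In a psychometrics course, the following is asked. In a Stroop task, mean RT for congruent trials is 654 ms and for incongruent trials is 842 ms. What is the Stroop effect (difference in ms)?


Stroop effect = RT(incongruent) - RT(congruent)
= 842 - 654
= 188 ms


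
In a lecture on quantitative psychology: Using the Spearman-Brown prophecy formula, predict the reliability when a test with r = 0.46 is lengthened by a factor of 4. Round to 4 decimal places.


r_new = n*r / (1 + (n-1)*r)
Numerator = 4 * 0.46 = 1.84
Denominator = 1 + 3 * 0.46 = 2.38
r_new = 1.84 / 2.38
= 0.7731


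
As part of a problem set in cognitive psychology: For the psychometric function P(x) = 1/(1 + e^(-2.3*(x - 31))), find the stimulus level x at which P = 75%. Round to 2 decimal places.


At P = 0.75: 0.75 = 1/(1 + e^(-k*(x-x0)))
Solving: e^(-k*(x-x0)) = 1/3
x = x0 + ln(3)/k
ln(3) = 1.0986
x = 31 + 1.0986/2.3
= 31 + 0.4777
= 31.48


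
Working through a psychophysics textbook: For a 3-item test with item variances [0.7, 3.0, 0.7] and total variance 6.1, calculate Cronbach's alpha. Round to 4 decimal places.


alpha = (k/(k-1)) * (1 - sum(s_i^2)/s_total^2)
sum(item variances) = 4.4
k/(k-1) = 3/2 = 1.5
1 - 4.4/6.1 = 1 - 0.721311 = 0.278689
alpha = 1.5 * 0.278689
= 0.4180


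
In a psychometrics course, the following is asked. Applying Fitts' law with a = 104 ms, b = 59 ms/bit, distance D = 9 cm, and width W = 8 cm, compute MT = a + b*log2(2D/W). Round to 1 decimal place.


MT = 104 + 59 * log2(2*9/8)
2D/W = 2.25
log2(2.25) = 1.1699
MT = 104 + 59 * 1.1699
= 173.0 ms


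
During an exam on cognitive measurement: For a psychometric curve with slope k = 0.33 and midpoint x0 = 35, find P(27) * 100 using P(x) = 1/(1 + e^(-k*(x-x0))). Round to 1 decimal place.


P(x) = 1/(1 + e^(-0.33*(27 - 35)))
Exponent = -0.33 * -8 = 2.64
e^(2.64) = 14.013204
P = 1/(1 + 14.013204) = 0.066608
Percentage = 6.7


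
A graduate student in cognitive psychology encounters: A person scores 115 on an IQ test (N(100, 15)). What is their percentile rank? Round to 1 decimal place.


z = (IQ - mean) / SD
z = (115 - 100) / 15 = 1.0
Percentile = Phi(1.0) * 100
Phi(1.0) = 0.841345
= 84.1


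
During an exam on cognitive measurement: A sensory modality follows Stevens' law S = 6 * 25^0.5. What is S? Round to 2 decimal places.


S = 6 * 25^0.5
25^0.5 = 5.0
S = 6 * 5.0
= 30.00


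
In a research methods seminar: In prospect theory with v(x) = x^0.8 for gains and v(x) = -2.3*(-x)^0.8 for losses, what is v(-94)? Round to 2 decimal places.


Since x = -94 < 0, use v(x) = -lambda*(-x)^alpha
(-x) = 94
94^0.8 = 37.8881
v(-94) = -2.3 * 37.8881
= -87.14


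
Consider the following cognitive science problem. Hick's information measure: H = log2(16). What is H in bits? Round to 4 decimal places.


H = log2(n)
H = log2(16)
= 4.0000


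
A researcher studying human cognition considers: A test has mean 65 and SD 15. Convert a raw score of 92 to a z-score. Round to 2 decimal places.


z = (X - mu) / sigma
= (92 - 65) / 15
= 27 / 15
= 1.80


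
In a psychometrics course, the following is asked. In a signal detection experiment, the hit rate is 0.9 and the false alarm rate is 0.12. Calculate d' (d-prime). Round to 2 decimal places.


d' = z(HR) - z(FAR)
z(0.9) = 1.2816
z(0.12) = -1.175
d' = 1.2816 - -1.175
= 2.46


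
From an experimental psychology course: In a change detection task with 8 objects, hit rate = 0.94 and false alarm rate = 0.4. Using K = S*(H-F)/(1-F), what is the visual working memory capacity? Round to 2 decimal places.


K = S * (H - F) / (1 - F)
H - F = 0.54
1 - F = 0.6
K = 8 * 0.54 / 0.6
= 7.20


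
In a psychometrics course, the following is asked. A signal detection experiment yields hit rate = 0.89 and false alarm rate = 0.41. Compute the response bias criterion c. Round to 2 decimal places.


c = -0.5 * (z(HR) + z(FAR))
z(0.89) = 1.2265
z(0.41) = -0.2275
c = -0.5 * (1.2265 + -0.2275)
= -0.5 * 0.999
= -0.50


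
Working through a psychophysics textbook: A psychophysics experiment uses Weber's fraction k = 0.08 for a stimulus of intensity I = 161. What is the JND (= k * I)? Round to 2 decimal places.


JND = k * I
JND = 0.08 * 161
= 12.88


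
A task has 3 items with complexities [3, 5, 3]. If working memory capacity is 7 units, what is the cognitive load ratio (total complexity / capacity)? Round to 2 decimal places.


Total complexity = 3 + 5 + 3 = 11
Load = total / capacity = 11 / 7
= 1.57


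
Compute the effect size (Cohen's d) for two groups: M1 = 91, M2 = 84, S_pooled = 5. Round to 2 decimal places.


Cohen's d = (M1 - M2) / S_pooled
= (91 - 84) / 5
= 7 / 5
= 1.40


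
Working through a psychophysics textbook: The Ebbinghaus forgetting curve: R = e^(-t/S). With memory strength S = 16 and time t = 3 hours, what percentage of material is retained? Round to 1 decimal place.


R = e^(-t/S)
-t/S = -3/16 = -0.1875
R = e^(-0.1875) = 0.829029
Percentage = 0.829029 * 100
= 82.9


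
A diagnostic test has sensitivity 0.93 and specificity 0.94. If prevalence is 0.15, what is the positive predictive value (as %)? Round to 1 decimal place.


PPV = (sens * prev) / (sens * prev + (1-spec) * (1-prev))
Numerator = 0.93 * 0.15 = 0.1395
P(positive and no disease) = (1 - spec) * (1 - prev) = (1 - 0.94) * (1 - 0.15) = 0.051
Denominator = 0.1395 + 0.051 = 0.1905
PPV = 0.1395 / 0.1905 = 0.732283
As percentage = 73.2


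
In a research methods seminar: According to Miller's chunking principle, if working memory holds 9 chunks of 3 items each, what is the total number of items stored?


Total items = chunks * items_per_chunk
= 9 * 3
= 27


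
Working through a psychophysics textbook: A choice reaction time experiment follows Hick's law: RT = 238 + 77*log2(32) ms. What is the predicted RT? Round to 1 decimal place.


RT = 238 + 77 * log2(32)
log2(32) = 5.0
RT = 238 + 77 * 5.0
= 238 + 385.0
= 623.0 ms


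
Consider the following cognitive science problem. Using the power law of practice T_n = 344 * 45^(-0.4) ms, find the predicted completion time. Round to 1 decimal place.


T_n = 344 * 45^(-0.4)
45^(-0.4) = 0.21813
T_n = 344 * 0.21813
= 75.0 ms


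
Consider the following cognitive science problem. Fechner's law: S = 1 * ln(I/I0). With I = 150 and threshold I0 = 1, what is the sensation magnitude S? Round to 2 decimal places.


S = 1 * ln(150/1)
I/I0 = 150.0
ln(150.0) = 5.0106
S = 1 * 5.0106
= 5.01


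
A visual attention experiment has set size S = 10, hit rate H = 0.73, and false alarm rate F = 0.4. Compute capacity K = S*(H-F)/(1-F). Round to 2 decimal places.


K = S * (H - F) / (1 - F)
H - F = 0.33
1 - F = 0.6
K = 10 * 0.33 / 0.6
= 5.50


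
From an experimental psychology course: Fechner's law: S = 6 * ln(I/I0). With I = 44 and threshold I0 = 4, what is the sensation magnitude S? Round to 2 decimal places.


S = 6 * ln(44/4)
I/I0 = 11.0
ln(11.0) = 2.3979
S = 6 * 2.3979
= 14.39


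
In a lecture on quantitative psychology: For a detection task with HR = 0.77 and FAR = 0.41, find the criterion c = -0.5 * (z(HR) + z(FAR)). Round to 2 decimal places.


c = -0.5 * (z(HR) + z(FAR))
z(0.77) = 0.7388
z(0.41) = -0.2275
c = -0.5 * (0.7388 + -0.2275)
= -0.5 * 0.5113
= -0.26


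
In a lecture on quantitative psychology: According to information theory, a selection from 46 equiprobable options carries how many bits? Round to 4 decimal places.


H = log2(n)
H = log2(46)
= 5.5236


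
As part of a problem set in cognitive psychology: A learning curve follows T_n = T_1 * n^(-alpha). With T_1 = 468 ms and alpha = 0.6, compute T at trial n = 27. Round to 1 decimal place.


T_n = 468 * 27^(-0.6)
27^(-0.6) = 0.138415
T_n = 468 * 0.138415
= 64.8 ms


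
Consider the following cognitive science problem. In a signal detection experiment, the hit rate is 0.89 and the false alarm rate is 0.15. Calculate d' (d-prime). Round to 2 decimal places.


d' = z(HR) - z(FAR)
z(0.89) = 1.2265
z(0.15) = -1.0364
d' = 1.2265 - -1.0364
= 2.26


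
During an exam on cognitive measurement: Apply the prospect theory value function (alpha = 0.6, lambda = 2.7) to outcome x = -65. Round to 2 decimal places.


Since x = -65 < 0, use v(x) = -lambda*(-x)^alpha
(-x) = 65
65^0.6 = 12.2391
v(-65) = -2.7 * 12.2391
= -33.05


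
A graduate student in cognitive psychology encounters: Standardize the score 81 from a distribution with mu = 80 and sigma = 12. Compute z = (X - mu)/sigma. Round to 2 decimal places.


z = (X - mu) / sigma
= (81 - 80) / 12
= 1 / 12
= 0.08


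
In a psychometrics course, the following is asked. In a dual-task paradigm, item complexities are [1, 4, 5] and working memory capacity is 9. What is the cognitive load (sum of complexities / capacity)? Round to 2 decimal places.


Total complexity = 1 + 4 + 5 = 10
Load = total / capacity = 10 / 9
= 1.11


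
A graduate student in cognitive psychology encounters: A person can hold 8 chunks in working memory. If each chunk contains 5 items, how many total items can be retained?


Total items = chunks * items_per_chunk
= 8 * 5
= 40


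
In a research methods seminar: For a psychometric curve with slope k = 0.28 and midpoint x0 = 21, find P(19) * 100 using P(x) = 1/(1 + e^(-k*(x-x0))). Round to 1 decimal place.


P(x) = 1/(1 + e^(-0.28*(19 - 21)))
Exponent = -0.28 * -2 = 0.56
e^(0.56) = 1.750673
P = 1/(1 + 1.750673) = 0.363547
Percentage = 36.4


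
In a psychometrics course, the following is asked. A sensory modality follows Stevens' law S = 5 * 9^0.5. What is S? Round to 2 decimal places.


S = 5 * 9^0.5
9^0.5 = 3.0
S = 5 * 3.0
= 15.00


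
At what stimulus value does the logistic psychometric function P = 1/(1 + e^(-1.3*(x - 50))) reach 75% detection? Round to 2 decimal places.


At P = 0.75: 0.75 = 1/(1 + e^(-k*(x-x0)))
Solving: e^(-k*(x-x0)) = 1/3
x = x0 + ln(3)/k
ln(3) = 1.0986
x = 50 + 1.0986/1.3
= 50 + 0.8451
= 50.85


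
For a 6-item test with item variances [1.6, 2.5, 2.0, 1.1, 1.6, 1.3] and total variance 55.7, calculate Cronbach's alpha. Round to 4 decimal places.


alpha = (k/(k-1)) * (1 - sum(s_i^2)/s_total^2)
sum(item variances) = 10.1
k/(k-1) = 6/5 = 1.2
1 - 10.1/55.7 = 1 - 0.181329 = 0.818671
alpha = 1.2 * 0.818671
= 0.9824


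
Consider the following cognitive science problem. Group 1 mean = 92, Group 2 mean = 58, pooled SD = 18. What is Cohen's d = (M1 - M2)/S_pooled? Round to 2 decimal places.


Cohen's d = (M1 - M2) / S_pooled
= (92 - 58) / 18
= 34 / 18
= 1.89


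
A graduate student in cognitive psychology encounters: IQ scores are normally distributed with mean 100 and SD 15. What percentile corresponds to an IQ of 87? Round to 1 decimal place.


z = (IQ - mean) / SD
z = (87 - 100) / 15 = -0.8667
Percentile = Phi(-0.8667) * 100
Phi(-0.8667) = 0.193053
= 19.3


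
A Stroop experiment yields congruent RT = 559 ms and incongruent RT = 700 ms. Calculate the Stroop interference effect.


Stroop effect = RT(incongruent) - RT(congruent)
= 700 - 559
= 141 ms


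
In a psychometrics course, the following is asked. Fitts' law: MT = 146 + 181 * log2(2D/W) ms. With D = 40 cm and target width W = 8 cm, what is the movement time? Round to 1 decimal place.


MT = 146 + 181 * log2(2*40/8)
2D/W = 10.0
log2(10.0) = 3.3219
MT = 146 + 181 * 3.3219
= 747.3 ms


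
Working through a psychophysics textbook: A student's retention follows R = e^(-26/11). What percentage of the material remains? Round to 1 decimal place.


R = e^(-t/S)
-t/S = -26/11 = -2.363636
R = e^(-2.363636) = 0.094078
Percentage = 0.094078 * 100
= 9.4


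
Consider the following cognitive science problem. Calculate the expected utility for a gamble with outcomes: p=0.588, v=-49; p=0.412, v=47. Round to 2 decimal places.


EU = sum(p_i * v_i)
0.588 * -49 = -28.812
0.412 * 47 = 19.364
EU = -28.812 + 19.364
= -9.45


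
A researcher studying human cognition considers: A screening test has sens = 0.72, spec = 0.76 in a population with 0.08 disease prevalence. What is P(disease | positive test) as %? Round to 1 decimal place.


PPV = (sens * prev) / (sens * prev + (1-spec) * (1-prev))
Numerator = 0.72 * 0.08 = 0.0576
P(positive and no disease) = (1 - spec) * (1 - prev) = (1 - 0.76) * (1 - 0.08) = 0.2208
Denominator = 0.0576 + 0.2208 = 0.2784
PPV = 0.0576 / 0.2784 = 0.206897
As percentage = 20.7


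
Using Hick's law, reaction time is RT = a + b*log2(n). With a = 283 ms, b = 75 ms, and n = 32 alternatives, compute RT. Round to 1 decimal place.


RT = 283 + 75 * log2(32)
log2(32) = 5.0
RT = 283 + 75 * 5.0
= 283 + 375.0
= 658.0 ms


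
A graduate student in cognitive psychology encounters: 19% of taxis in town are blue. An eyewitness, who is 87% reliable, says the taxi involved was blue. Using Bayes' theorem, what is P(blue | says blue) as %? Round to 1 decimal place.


P(blue | says blue) = P(says blue | blue)*P(blue) / [P(says blue | blue)*P(blue) + P(says blue | not blue)*P(not blue)]
Numerator = 0.87 * 0.19 = 0.1653
False identification = 0.13 * 0.81 = 0.1053
P = 0.1653 / (0.1653 + 0.1053)
= 0.1653 / 0.2706
As percentage = 61.1


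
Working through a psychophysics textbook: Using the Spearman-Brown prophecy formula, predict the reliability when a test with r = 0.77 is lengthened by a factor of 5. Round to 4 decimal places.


r_new = n*r / (1 + (n-1)*r)
Numerator = 5 * 0.77 = 3.85
Denominator = 1 + 4 * 0.77 = 4.08
r_new = 3.85 / 4.08
= 0.9436


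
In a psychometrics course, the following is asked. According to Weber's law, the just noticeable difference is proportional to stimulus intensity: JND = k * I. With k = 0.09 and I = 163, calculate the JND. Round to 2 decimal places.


JND = k * I
JND = 0.09 * 163
= 14.67


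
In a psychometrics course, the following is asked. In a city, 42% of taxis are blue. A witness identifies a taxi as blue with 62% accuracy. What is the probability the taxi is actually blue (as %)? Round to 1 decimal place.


P(blue | says blue) = P(says blue | blue)*P(blue) / [P(says blue | blue)*P(blue) + P(says blue | not blue)*P(not blue)]
Numerator = 0.62 * 0.42 = 0.2604
False identification = 0.38 * 0.58 = 0.2204
P = 0.2604 / (0.2604 + 0.2204)
= 0.2604 / 0.4808
As percentage = 54.2


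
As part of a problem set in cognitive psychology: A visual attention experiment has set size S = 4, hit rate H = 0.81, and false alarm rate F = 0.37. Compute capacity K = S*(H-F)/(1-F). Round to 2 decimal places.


K = S * (H - F) / (1 - F)
H - F = 0.44
1 - F = 0.63
K = 4 * 0.44 / 0.63
= 2.79


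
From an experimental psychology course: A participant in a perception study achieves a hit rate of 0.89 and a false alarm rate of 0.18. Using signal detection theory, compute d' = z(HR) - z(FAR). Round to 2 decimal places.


d' = z(HR) - z(FAR)
z(0.89) = 1.2265
z(0.18) = -0.9154
d' = 1.2265 - -0.9154
= 2.14


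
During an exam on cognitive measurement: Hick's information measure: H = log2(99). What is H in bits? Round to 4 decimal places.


H = log2(n)
H = log2(99)
= 6.6294


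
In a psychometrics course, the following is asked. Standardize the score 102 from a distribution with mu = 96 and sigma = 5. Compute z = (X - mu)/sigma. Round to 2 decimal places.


z = (X - mu) / sigma
= (102 - 96) / 5
= 6 / 5
= 1.20


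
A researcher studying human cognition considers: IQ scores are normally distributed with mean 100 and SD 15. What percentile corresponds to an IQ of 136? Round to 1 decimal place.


z = (IQ - mean) / SD
z = (136 - 100) / 15 = 2.4
Percentile = Phi(2.4) * 100
Phi(2.4) = 0.991802
= 99.2


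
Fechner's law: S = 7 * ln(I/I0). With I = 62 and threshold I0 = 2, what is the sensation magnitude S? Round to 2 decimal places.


S = 7 * ln(62/2)
I/I0 = 31.0
ln(31.0) = 3.434
S = 7 * 3.434
= 24.04


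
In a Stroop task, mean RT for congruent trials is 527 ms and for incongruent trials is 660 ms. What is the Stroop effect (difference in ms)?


Stroop effect = RT(incongruent) - RT(congruent)
= 660 - 527
= 133 ms


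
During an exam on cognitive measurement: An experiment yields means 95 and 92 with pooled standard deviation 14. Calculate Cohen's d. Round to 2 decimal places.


Cohen's d = (M1 - M2) / S_pooled
= (95 - 92) / 14
= 3 / 14
= 0.21


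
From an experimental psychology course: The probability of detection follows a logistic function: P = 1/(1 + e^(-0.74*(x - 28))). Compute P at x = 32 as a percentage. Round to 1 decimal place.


P(x) = 1/(1 + e^(-0.74*(32 - 28)))
Exponent = -0.74 * 4 = -2.96
e^(-2.96) = 0.051819
P = 1/(1 + 0.051819) = 0.950734
Percentage = 95.1


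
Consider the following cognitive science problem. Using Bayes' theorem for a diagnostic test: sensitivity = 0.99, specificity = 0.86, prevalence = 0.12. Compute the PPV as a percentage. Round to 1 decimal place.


PPV = (sens * prev) / (sens * prev + (1-spec) * (1-prev))
Numerator = 0.99 * 0.12 = 0.1188
P(positive and no disease) = (1 - spec) * (1 - prev) = (1 - 0.86) * (1 - 0.12) = 0.1232
Denominator = 0.1188 + 0.1232 = 0.242
PPV = 0.1188 / 0.242 = 0.490909
As percentage = 49.1


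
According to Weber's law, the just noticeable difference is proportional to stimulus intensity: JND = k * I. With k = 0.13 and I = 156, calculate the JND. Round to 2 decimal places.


JND = k * I
JND = 0.13 * 156
= 20.28


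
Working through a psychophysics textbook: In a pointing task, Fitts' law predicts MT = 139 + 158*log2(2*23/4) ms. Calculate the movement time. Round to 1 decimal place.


MT = 139 + 158 * log2(2*23/4)
2D/W = 11.5
log2(11.5) = 3.5236
MT = 139 + 158 * 3.5236
= 695.7 ms


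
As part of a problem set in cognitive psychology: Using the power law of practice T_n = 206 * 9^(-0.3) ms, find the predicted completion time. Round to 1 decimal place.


T_n = 206 * 9^(-0.3)
9^(-0.3) = 0.517282
T_n = 206 * 0.517282
= 106.6 ms


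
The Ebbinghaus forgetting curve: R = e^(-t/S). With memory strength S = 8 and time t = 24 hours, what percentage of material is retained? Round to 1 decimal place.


R = e^(-t/S)
-t/S = -24/8 = -3.0
R = e^(-3.0) = 0.049787
Percentage = 0.049787 * 100
= 5.0


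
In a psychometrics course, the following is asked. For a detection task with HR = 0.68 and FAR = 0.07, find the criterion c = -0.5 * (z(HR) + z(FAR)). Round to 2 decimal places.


c = -0.5 * (z(HR) + z(FAR))
z(0.68) = 0.4677
z(0.07) = -1.4758
c = -0.5 * (0.4677 + -1.4758)
= -0.5 * -1.0081
= 0.50


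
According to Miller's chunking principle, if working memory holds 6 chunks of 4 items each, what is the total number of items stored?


Total items = chunks * items_per_chunk
= 6 * 4
= 24


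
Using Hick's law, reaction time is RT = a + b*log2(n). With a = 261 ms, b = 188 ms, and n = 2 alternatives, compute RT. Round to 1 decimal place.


RT = 261 + 188 * log2(2)
log2(2) = 1.0
RT = 261 + 188 * 1.0
= 261 + 188.0
= 449.0 ms


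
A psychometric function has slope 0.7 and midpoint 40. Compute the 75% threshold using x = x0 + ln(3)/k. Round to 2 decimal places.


At P = 0.75: 0.75 = 1/(1 + e^(-k*(x-x0)))
Solving: e^(-k*(x-x0)) = 1/3
x = x0 + ln(3)/k
ln(3) = 1.0986
x = 40 + 1.0986/0.7
= 40 + 1.5694
= 41.57


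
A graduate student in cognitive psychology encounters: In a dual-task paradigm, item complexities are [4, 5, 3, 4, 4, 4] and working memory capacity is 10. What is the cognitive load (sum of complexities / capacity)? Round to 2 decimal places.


Total complexity = 4 + 5 + 3 + 4 + 4 + 4 = 24
Load = total / capacity = 24 / 10
= 2.40


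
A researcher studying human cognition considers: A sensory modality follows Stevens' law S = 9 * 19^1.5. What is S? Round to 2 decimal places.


S = 9 * 19^1.5
19^1.5 = 82.8191
S = 9 * 82.8191
= 745.37


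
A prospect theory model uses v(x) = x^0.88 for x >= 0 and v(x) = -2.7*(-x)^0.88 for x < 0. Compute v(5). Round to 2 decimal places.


Since x = 5 >= 0, use v(x) = x^0.88
5^0.88 = 4.1219
v(5) = 4.12


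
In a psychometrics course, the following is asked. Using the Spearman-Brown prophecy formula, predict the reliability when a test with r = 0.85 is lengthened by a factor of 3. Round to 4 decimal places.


r_new = n*r / (1 + (n-1)*r)
Numerator = 3 * 0.85 = 2.55
Denominator = 1 + 2 * 0.85 = 2.7
r_new = 2.55 / 2.7
= 0.9444


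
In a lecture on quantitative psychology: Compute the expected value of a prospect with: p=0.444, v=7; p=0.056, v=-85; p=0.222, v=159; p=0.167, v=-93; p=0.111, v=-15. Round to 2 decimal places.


EU = sum(p_i * v_i)
0.444 * 7 = 3.108
0.056 * -85 = -4.76
0.222 * 159 = 35.298
0.167 * -93 = -15.531
0.111 * -15 = -1.665
EU = 3.108 + -4.76 + 35.298 + -15.531 + -1.665
= 16.45


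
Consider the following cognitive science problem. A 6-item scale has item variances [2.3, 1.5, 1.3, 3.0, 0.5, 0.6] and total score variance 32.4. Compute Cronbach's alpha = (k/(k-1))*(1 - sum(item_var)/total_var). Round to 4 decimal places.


alpha = (k/(k-1)) * (1 - sum(s_i^2)/s_total^2)
sum(item variances) = 9.2
k/(k-1) = 6/5 = 1.2
1 - 9.2/32.4 = 1 - 0.283951 = 0.716049
alpha = 1.2 * 0.716049
= 0.8593


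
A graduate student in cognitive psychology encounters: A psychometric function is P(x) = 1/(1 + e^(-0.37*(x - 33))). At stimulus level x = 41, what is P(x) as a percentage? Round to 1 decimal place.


P(x) = 1/(1 + e^(-0.37*(41 - 33)))
Exponent = -0.37 * 8 = -2.96
e^(-2.96) = 0.051819
P = 1/(1 + 0.051819) = 0.950734
Percentage = 95.1


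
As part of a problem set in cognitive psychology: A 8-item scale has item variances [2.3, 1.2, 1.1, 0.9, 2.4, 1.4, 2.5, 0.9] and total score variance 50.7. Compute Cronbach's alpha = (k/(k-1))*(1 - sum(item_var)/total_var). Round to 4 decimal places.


alpha = (k/(k-1)) * (1 - sum(s_i^2)/s_total^2)
sum(item variances) = 12.7
k/(k-1) = 8/7 = 1.142857
1 - 12.7/50.7 = 1 - 0.250493 = 0.749507
alpha = 1.142857 * 0.749507
= 0.8566


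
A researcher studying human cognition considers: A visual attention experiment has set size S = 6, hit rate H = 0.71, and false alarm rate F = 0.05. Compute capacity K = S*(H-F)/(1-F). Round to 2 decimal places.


K = S * (H - F) / (1 - F)
H - F = 0.66
1 - F = 0.95
K = 6 * 0.66 / 0.95
= 4.17


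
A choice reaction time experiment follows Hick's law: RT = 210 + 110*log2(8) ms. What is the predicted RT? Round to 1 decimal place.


RT = 210 + 110 * log2(8)
log2(8) = 3.0
RT = 210 + 110 * 3.0
= 210 + 330.0
= 540.0 ms


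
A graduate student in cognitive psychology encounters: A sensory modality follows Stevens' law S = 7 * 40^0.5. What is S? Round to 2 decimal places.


S = 7 * 40^0.5
40^0.5 = 6.3246
S = 7 * 6.3246
= 44.27


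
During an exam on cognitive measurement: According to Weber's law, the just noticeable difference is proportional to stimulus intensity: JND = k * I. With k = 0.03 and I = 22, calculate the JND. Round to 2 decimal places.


JND = k * I
JND = 0.03 * 22
= 0.66


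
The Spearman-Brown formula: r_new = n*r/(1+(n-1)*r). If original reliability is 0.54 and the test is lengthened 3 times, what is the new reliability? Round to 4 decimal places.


r_new = n*r / (1 + (n-1)*r)
Numerator = 3 * 0.54 = 1.62
Denominator = 1 + 2 * 0.54 = 2.08
r_new = 1.62 / 2.08
= 0.7788


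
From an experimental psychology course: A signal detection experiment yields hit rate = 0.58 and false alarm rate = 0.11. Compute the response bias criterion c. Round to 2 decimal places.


c = -0.5 * (z(HR) + z(FAR))
z(0.58) = 0.2019
z(0.11) = -1.2265
c = -0.5 * (0.2019 + -1.2265)
= -0.5 * -1.0246
= 0.51


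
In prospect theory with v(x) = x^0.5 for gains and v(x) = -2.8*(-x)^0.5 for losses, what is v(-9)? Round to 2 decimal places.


Since x = -9 < 0, use v(x) = -lambda*(-x)^alpha
(-x) = 9
9^0.5 = 3.0
v(-9) = -2.8 * 3.0
= -8.40


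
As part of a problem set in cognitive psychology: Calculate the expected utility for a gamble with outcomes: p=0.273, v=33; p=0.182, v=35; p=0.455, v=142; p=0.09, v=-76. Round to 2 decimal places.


EU = sum(p_i * v_i)
0.273 * 33 = 9.009
0.182 * 35 = 6.37
0.455 * 142 = 64.61
0.09 * -76 = -6.84
EU = 9.009 + 6.37 + 64.61 + -6.84
= 73.15


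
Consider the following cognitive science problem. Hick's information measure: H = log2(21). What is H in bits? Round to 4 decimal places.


H = log2(n)
H = log2(21)
= 4.3923


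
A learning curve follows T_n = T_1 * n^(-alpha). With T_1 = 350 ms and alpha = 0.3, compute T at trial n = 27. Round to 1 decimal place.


T_n = 350 * 27^(-0.3)
27^(-0.3) = 0.372041
T_n = 350 * 0.372041
= 130.2 ms


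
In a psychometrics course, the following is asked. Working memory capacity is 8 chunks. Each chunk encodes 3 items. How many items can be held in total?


Total items = chunks * items_per_chunk
= 8 * 3
= 24


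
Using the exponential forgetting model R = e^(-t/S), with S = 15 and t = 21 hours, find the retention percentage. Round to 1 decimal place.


R = e^(-t/S)
-t/S = -21/15 = -1.4
R = e^(-1.4) = 0.246597
Percentage = 0.246597 * 100
= 24.7


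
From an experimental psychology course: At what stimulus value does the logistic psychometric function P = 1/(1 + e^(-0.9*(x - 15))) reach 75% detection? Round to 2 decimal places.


At P = 0.75: 0.75 = 1/(1 + e^(-k*(x-x0)))
Solving: e^(-k*(x-x0)) = 1/3
x = x0 + ln(3)/k
ln(3) = 1.0986
x = 15 + 1.0986/0.9
= 15 + 1.2207
= 16.22


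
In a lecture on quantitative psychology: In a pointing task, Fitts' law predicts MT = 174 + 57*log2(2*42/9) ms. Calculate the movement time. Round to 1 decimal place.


MT = 174 + 57 * log2(2*42/9)
2D/W = 9.333333
log2(9.333333) = 3.2224
MT = 174 + 57 * 3.2224
= 357.7 ms


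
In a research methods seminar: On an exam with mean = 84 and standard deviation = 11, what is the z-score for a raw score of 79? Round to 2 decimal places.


z = (X - mu) / sigma
= (79 - 84) / 11
= -5 / 11
= -0.45


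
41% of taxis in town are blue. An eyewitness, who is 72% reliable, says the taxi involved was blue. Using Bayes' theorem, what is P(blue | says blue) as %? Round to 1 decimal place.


P(blue | says blue) = P(says blue | blue)*P(blue) / [P(says blue | blue)*P(blue) + P(says blue | not blue)*P(not blue)]
Numerator = 0.72 * 0.41 = 0.2952
False identification = 0.28 * 0.59 = 0.1652
P = 0.2952 / (0.2952 + 0.1652)
= 0.2952 / 0.4604
As percentage = 64.1


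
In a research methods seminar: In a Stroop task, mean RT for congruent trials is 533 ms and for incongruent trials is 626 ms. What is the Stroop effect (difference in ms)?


Stroop effect = RT(incongruent) - RT(congruent)
= 626 - 533
= 93 ms


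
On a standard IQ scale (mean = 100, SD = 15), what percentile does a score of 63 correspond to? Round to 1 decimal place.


z = (IQ - mean) / SD
z = (63 - 100) / 15 = -2.4667
Percentile = Phi(-2.4667) * 100
Phi(-2.4667) = 0.006818
= 0.7


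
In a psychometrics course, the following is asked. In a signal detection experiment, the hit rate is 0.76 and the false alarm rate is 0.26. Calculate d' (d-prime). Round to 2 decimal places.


d' = z(HR) - z(FAR)
z(0.76) = 0.7063
z(0.26) = -0.6433
d' = 0.7063 - -0.6433
= 1.35


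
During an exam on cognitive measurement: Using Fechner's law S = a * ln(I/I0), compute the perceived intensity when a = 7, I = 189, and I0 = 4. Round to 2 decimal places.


S = 7 * ln(189/4)
I/I0 = 47.25
ln(47.25) = 3.8555
S = 7 * 3.8555
= 26.99


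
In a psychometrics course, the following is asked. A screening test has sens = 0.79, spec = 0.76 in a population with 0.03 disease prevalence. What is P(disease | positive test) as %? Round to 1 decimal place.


PPV = (sens * prev) / (sens * prev + (1-spec) * (1-prev))
Numerator = 0.79 * 0.03 = 0.0237
P(positive and no disease) = (1 - spec) * (1 - prev) = (1 - 0.76) * (1 - 0.03) = 0.2328
Denominator = 0.0237 + 0.2328 = 0.2565
PPV = 0.0237 / 0.2565 = 0.092398
As percentage = 9.2


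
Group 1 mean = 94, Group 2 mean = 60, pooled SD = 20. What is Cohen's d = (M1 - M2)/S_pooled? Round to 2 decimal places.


Cohen's d = (M1 - M2) / S_pooled
= (94 - 60) / 20
= 34 / 20
= 1.70


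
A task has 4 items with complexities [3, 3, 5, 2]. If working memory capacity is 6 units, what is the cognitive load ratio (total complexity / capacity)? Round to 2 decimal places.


Total complexity = 3 + 3 + 5 + 2 = 13
Load = total / capacity = 13 / 6
= 2.17


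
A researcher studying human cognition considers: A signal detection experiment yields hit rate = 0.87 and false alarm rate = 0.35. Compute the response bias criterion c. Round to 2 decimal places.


c = -0.5 * (z(HR) + z(FAR))
z(0.87) = 1.1264
z(0.35) = -0.3853
c = -0.5 * (1.1264 + -0.3853)
= -0.5 * 0.7411
= -0.37


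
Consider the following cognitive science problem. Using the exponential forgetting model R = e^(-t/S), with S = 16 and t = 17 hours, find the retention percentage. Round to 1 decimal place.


R = e^(-t/S)
-t/S = -17/16 = -1.0625
R = e^(-1.0625) = 0.345591
Percentage = 0.345591 * 100
= 34.6


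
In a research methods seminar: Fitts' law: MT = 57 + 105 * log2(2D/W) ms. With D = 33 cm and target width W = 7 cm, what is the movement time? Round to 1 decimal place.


MT = 57 + 105 * log2(2*33/7)
2D/W = 9.428571
log2(9.428571) = 3.237
MT = 57 + 105 * 3.237
= 396.9 ms


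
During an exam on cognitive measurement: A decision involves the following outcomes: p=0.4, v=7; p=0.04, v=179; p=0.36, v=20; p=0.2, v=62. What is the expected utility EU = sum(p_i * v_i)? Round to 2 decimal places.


EU = sum(p_i * v_i)
0.4 * 7 = 2.8
0.04 * 179 = 7.16
0.36 * 20 = 7.2
0.2 * 62 = 12.4
EU = 2.8 + 7.16 + 7.2 + 12.4
= 29.56


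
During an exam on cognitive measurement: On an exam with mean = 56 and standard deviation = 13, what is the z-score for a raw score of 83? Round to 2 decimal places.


z = (X - mu) / sigma
= (83 - 56) / 13
= 27 / 13
= 2.08


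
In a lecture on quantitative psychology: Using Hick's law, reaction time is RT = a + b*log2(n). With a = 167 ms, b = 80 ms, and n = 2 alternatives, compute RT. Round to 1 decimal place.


RT = 167 + 80 * log2(2)
log2(2) = 1.0
RT = 167 + 80 * 1.0
= 167 + 80.0
= 247.0 ms


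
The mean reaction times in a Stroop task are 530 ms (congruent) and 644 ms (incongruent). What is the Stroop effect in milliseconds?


Stroop effect = RT(incongruent) - RT(congruent)
= 644 - 530
= 114 ms


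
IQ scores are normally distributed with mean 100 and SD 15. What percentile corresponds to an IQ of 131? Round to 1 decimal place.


z = (IQ - mean) / SD
z = (131 - 100) / 15 = 2.0667
Percentile = Phi(2.0667) * 100
Phi(2.0667) = 0.980619
= 98.1


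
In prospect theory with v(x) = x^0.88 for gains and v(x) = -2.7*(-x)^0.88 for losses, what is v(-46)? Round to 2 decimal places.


Since x = -46 < 0, use v(x) = -lambda*(-x)^alpha
(-x) = 46
46^0.88 = 29.0554
v(-46) = -2.7 * 29.0554
= -78.45


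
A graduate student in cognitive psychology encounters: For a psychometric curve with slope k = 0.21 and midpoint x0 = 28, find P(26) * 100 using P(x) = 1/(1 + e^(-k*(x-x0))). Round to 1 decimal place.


P(x) = 1/(1 + e^(-0.21*(26 - 28)))
Exponent = -0.21 * -2 = 0.42
e^(0.42) = 1.521962
P = 1/(1 + 1.521962) = 0.396517
Percentage = 39.7


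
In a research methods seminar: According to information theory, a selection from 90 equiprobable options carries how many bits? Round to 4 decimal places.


H = log2(n)
H = log2(90)
= 6.4919


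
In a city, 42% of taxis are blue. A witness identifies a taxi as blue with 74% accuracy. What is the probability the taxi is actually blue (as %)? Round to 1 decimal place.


P(blue | says blue) = P(says blue | blue)*P(blue) / [P(says blue | blue)*P(blue) + P(says blue | not blue)*P(not blue)]
Numerator = 0.74 * 0.42 = 0.3108
False identification = 0.26 * 0.58 = 0.1508
P = 0.3108 / (0.3108 + 0.1508)
= 0.3108 / 0.4616
As percentage = 67.3


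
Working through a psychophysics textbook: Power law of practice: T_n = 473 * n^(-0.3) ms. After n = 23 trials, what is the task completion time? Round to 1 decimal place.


T_n = 473 * 23^(-0.3)
23^(-0.3) = 0.390375
T_n = 473 * 0.390375
= 184.6 ms
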